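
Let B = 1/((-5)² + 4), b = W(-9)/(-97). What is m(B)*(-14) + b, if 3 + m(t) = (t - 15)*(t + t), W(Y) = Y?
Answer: 4612547/81577 ≈ 56.542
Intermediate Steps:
b = 9/97 (b = -9/(-97) = -9*(-1/97) = 9/97 ≈ 0.092783)
B = 1/29 (B = 1/(25 + 4) = 1/29 ≈ 0.034483)
m(t) = -3 + 2*t*(-15 + t) (m(t) = -3 + (t - 15)*(t + t) = -3 + (-15 + t)*(2*t) = -3 + 2*t*(-15 + t))
m(B)*(-14) + b = (-3 - 30*1/29 + 2*(1/29)²)*(-14) + 9/97 = (-3 - 30/29 + 2*(1/841))*(-14) + 9/97 = (-3 - 30/29 + 2/841)*(-14) + 9/97 = -3391/841*(-14) + 9/97 = 47474/841 + 9/97 = 4612547/81577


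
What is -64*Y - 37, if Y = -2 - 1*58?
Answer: 3803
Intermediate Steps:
Y = -60 (Y = -2 - 58 = -60)
-64*Y - 37 = -64*(-60) - 37 = 3840 - 37 = 3803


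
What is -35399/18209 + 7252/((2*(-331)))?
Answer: -77742903/6027179 ≈ -12.899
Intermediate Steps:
-35399/18209 + 7252/((2*(-331))) = -35399*1/18209 + 7252/(-662) = -35399/18209 + 7252*(-1/662) = -35399/18209 - 3626/331 = -77742903/6027179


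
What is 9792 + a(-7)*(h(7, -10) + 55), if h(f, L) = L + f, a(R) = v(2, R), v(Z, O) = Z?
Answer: 9896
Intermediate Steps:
a(R) = 2
9792 + a(-7)*(h(7, -10) + 55) = 9792 + 2*((-10 + 7) + 55) = 9792 + 2*(-3 + 55) = 9792 + 2*52 = 9792 + 104 = 9896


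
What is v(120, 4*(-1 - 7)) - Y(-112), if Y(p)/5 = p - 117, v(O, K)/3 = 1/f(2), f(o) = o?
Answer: 2293/2 ≈ 1146.5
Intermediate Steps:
v(O, K) = 3/2
Y(p) = -585 + 5*p (Y(p) = 5*(p - 117) = 5*(-117 + p) = -585 + 5*p)
v(120, 4*(-1 - 7)) - Y(-112) = 3/2 - (-585 + 5*(-112)) = 3/2 - (-585 - 560) = 3/2 - 1*(-1145) = 3/2 + 1145 = 2293/2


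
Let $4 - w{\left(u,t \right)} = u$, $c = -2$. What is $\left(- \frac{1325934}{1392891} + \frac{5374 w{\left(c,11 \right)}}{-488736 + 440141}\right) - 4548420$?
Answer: $- \frac{102623820531873678}{22562512715} \approx -4.5484 \cdot 10^{6}$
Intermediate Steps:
$w{\left(u,t \right)} = 4 - u$
$\left(- \frac{1325934}{1392891} + \frac{5374 w{\left(c,11 \right)}}{-488736 + 440141}\right) - 4548420 = \left(- \frac{1325934}{1392891} + \frac{5374 \left(4 - -2\right)}{-488736 + 440141}\right) - 4548420 = \left(\left(-1325934\right) \frac{1}{1392891} + \frac{5374 \left(4 + 2\right)}{-48595}\right) - 4548420 = \left(- \frac{441978}{464297} + 5374 \cdot 6 \left(- \frac{1}{48595}\right)\right) - 4548420 = \left(- \frac{441978}{464297} + 32244 \left(- \frac{1}{48595}\right)\right) - 4548420 = \left(- \frac{441978}{464297} - \frac{32244}{48595}\right) - 4548420 = - \frac{36448713378}{22562512715} - 4548420 = - \frac{102623820531873678}{22562512715}$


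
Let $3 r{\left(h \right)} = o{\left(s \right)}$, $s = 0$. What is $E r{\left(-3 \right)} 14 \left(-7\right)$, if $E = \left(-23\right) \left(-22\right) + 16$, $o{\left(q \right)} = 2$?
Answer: $-34104$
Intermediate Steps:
$r{\left(h \right)} = \frac{2}{3}$ ($r{\left(h \right)} = \frac{1}{3} \cdot 2 = \frac{2}{3}$)
$E = 522$ ($E = 506 + 16 = 522$)
$E r{\left(-3 \right)} 14 \left(-7\right) = 522 \cdot \frac{2}{3} \cdot 14 \left(-7\right) = 522 \cdot \frac{28}{3} \left(-7\right) = 522 \left(- \frac{196}{3}\right) = -34104$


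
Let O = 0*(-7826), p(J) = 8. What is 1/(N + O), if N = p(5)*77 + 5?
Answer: 1/621 ≈ 0.0016103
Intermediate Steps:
N = 621 (N = 8*77 + 5 = 616 + 5 = 621)
O = 0
1/(N + O) = 1/(621 + 0) = 1/621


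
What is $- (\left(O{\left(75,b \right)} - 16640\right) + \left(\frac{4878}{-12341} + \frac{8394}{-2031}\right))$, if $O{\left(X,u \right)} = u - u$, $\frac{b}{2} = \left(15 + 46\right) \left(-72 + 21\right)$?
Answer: $\frac{139062653004}{8354857} \approx 16645.0$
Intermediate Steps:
$b = -6222$ ($b = 2 \left(15 + 46\right) \left(-72 + 21\right) = 2 \cdot 61 \left(-51\right) = 2 \left(-3111\right) = -6222$)
$O{\left(X,u \right)} = 0$
$- (\left(O{\left(75,b \right)} - 16640\right) + \left(\frac{4878}{-12341} + \frac{8394}{-2031}\right)) = - (\left(0 - 16640\right) + \left(\frac{4878}{-12341} + \frac{8394}{-2031}\right)) = - (-16640 + \left(4878 \left(- \frac{1}{12341}\right) + 8394 \left(- \frac{1}{2031}\right)\right)) = - (-16640 - \frac{37832524}{8354857}) = \left(-1\right) \left(- \frac{139062653004}{8354857}\right) = \frac{139062653004}{8354857}$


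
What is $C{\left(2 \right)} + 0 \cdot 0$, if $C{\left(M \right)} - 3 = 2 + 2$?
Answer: $7$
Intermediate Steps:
$C{\left(M \right)} = 7$ ($C{\left(M \right)} = 3 + \left(2 + 2\right) = 3 + 4 = 7$)
$C{\left(2 \right)} + 0 \cdot 0 = 7 + 0 \cdot 0 = 7 + 0 = 7$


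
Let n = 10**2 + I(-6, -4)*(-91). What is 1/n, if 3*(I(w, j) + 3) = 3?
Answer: 1/282 ≈ 0.0035461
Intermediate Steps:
I(w, j) = -2 (I(w, j) = -3 + (1/3)*3 = -3 + 1 = -2)
n = 282 (n = 10**2 - 2*(-91) = 100 + 182 = 282)
1/n = 1/282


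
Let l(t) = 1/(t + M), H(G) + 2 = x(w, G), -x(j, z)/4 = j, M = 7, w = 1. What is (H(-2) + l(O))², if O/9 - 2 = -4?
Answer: 4489/121 ≈ 37.099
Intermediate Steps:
O = -18 (O = 18 + 9*(-4) = 18 - 36 = -18)
x(j, z) = -4*j
H(G) = -6 (H(G) = -2 - 4*1 = -2 - 4 = -6)
l(t) = 1/(7 + t) (l(t) = 1/(t + 7) = 1/(7 + t))
(H(-2) + l(O))² = (-6 + 1/(7 - 18))² = (-6 + 1/(-11))² = (-6 - 1/11)² = (-67/11)² = 4489/121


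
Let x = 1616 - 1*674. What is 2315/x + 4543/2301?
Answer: 18091/4082 ≈ 4.4319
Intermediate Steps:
x = 942 (x = 1616 - 674 = 942)
2315/x + 4543/2301 = 2315/942 + 4543/2301 = 2315*(1/942) + 4543*(1/2301) = 2315/942 + 77/39 = 18091/4082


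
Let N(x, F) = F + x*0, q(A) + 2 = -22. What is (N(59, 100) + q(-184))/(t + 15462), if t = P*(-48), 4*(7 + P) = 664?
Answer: 38/3915 ≈ 0.0097063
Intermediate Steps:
P = 159 (P = -7 + (¼)*664 = -7 + 166 = 159)
t = -7632 (t = 159*(-48) = -7632)
q(A) = -24 (q(A) = -2 - 22 = -24)
N(x, F) = F (N(x, F) = F + 0 = F)
(N(59, 100) + q(-184))/(t + 15462) = (100 - 24)/(-7632 + 15462) = 76/7830 = 76*(1/7830) = 38/3915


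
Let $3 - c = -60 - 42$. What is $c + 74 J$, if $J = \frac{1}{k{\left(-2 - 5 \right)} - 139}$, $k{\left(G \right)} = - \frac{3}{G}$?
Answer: $\frac{50666}{485} \approx 104.47$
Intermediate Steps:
$c = 105$ ($c = 3 - \left(-60 - 42\right) = 3 - -102 = 3 + 102 = 105$)
$J = - \frac{7}{970}$ ($J = \frac{1}{- \frac{3}{-2 - 5} - 139} = \frac{1}{- \frac{3}{-7} - 139} = \frac{1}{\left(-3\right) \left(- \frac{1}{7}\right) - 139} = \frac{1}{\frac{3}{7} - 139} = \frac{1}{- \frac{970}{7}} = - \frac{7}{970} \approx -0.0072165$)
$c + 74 J = 105 + 74 \left(- \frac{7}{970}\right) = 105 - \frac{259}{485} = \frac{50666}{485}$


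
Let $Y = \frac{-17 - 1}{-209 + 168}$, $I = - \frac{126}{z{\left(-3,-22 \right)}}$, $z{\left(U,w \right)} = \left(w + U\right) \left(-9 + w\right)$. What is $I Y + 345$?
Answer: $\frac{10960107}{31775} \approx 344.93$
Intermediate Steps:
$z{\left(U,w \right)} = \left(-9 + w\right) \left(U + w\right)$ ($z{\left(U,w \right)} = \left(U + w\right) \left(-9 + w\right) = \left(-9 + w\right) \left(U + w\right)$)
$I = - \frac{126}{775}$ ($I = - \frac{126}{\left(-22\right)^{2} - -27 - -198 - -66} = - \frac{126}{484 + 27 + 198 + 66} = - \frac{126}{775} \approx -0.16258$)
$Y = \frac{18}{41}$ ($Y = - \frac{18}{-41} = \left(-18\right) \left(- \frac{1}{41}\right) = \frac{18}{41} \approx 0.43902$)
$I Y + 345 = \left(- \frac{126}{775}\right) \frac{18}{41} + 345 = - \frac{2268}{31775} + 345 = \frac{10960107}{31775}$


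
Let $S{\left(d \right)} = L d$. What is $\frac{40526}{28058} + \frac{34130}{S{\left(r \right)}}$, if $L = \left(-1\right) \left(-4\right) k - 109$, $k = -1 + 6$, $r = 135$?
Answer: $- \frac{47069965}{33711687} \approx -1.3962$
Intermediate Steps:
$k = 5$
$L = -89$ ($L = \left(-1\right) \left(-4\right) 5 - 109 = 4 \cdot 5 - 109 = 20 - 109 = -89$)
$S{\left(d \right)} = - 89 d$
$\frac{40526}{28058} + \frac{34130}{S{\left(r \right)}} = \frac{40526}{28058} + \frac{34130}{\left(-89\right) 135} = 40526 \cdot \frac{1}{28058} + \frac{34130}{-12015} = \frac{20263}{14029} + 34130 \left(- \frac{1}{12015}\right) = \frac{20263}{14029} - \frac{6826}{2403} = - \frac{47069965}{33711687}$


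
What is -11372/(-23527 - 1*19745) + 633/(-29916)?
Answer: 482737/1997724 ≈ 0.24164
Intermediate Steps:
-11372/(-23527 - 1*19745) + 633/(-29916) = -11372/(-23527 - 19745) + 633*(-1/29916) = -11372/(-43272) - 211/9972 = -11372*(-1/43272) - 211/9972 = 2843/10818 - 211/9972 = 482737/1997724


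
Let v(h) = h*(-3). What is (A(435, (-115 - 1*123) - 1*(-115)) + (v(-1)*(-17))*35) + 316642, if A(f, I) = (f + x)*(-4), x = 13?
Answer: 313065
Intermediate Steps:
A(f, I) = -52 - 4*f (A(f, I) = (f + 13)*(-4) = (13 + f)*(-4) = -52 - 4*f)
v(h) = -3*h
(A(435, (-115 - 1*123) - 1*(-115)) + (v(-1)*(-17))*35) + 316642 = ((-52 - 4*435) + (-3*(-1)*(-17))*35) + 316642 = ((-52 - 1740) + (3*(-17))*35) + 316642 = (-1792 - 51*35) + 316642 = (-1792 - 1785) + 316642 = -3577 + 316642 = 313065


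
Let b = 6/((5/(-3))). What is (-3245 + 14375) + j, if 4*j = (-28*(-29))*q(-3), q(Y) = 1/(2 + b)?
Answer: 88025/8 ≈ 11003.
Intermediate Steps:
b = -18/5 (b = 6/((5*(-1/3))) = 6/(-5/3) = 6*(-3/5) = -18/5 ≈ -3.6000)
q(Y) = -5/8 (q(Y) = 1/(2 - 18/5) = 1/(-8/5) = -5/8)
j = -1015/8 (j = (-28*(-29)*(-5/8))/4 = (812*(-5/8))/4 = (1/4)*(-1015/2) = -1015/8 ≈ -126.88)
(-3245 + 14375) + j = (-3245 + 14375) - 1015/8 = 11130 - 1015/8 = 88025/8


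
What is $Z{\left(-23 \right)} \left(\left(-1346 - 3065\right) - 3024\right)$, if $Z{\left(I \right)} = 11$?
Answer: $-81785$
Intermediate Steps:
$Z{\left(-23 \right)} \left(\left(-1346 - 3065\right) - 3024\right) = 11 \left(\left(-1346 - 3065\right) - 3024\right) = 11 \left(-4411 - 3024\right) = 11 \left(-7435\right) = -81785$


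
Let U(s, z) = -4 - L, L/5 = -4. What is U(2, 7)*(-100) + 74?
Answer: -1526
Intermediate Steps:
L = -20 (L = 5*(-4) = -20)
U(s, z) = 16 (U(s, z) = -4 - 1*(-20) = -4 + 20 = 16)
U(2, 7)*(-100) + 74 = 16*(-100) + 74 = -1600 + 74 = -1526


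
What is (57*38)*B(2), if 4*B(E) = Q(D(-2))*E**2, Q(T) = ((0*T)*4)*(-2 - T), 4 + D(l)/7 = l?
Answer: 0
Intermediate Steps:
D(l) = -28 + 7*l
Q(T) = 0 (Q(T) = (0*4)*(-2 - T) = 0*(-2 - T) = 0)
B(E) = 0 (B(E) = (0*E**2)/4 = (1/4)*0 = 0)
(57*38)*B(2) = (57*38)*0 = 2166*0 = 0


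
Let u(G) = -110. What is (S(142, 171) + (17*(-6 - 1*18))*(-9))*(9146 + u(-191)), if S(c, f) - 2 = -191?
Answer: 31472388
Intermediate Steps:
S(c, f) = -189 (S(c, f) = 2 - 191 = -189)
(S(142, 171) + (17*(-6 - 1*18))*(-9))*(9146 + u(-191)) = (-189 + (17*(-6 - 1*18))*(-9))*(9146 - 110) = (-189 + (17*(-6 - 18))*(-9))*9036 = (-189 + (17*(-24))*(-9))*9036 = (-189 - 408*(-9))*9036 = (-189 + 3672)*9036 = 3483*9036 = 31472388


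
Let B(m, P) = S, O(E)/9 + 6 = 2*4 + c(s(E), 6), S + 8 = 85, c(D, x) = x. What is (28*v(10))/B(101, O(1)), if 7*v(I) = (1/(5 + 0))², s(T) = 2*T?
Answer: 4/1925 ≈ 0.0020779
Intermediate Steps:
S = 77 (S = -8 + 85 = 77)
v(I) = 1/175 (v(I) = (1/(5 + 0))²/7 = (1/5)²/7 = (⅕)²/7 = (⅐)*(1/25) = 1/175)
O(E) = 72 (O(E) = -54 + 9*(2*4 + 6) = -54 + 9*(8 + 6) = -54 + 9*14 = -54 + 126 = 72)
B(m, P) = 77
(28*v(10))/B(101, O(1)) = (28*(1/175))/77 = (4/25)*(1/77) = 4/1925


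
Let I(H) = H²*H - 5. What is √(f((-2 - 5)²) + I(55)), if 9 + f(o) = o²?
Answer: √168762 ≈ 410.81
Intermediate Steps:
I(H) = -5 + H³ (I(H) = H³ - 5 = -5 + H³)
f(o) = -9 + o²
√(f((-2 - 5)²) + I(55)) = √((-9 + ((-2 - 5)²)²) + (-5 + 55³)) = √((-9 + ((-7)²)²) + (-5 + 166375)) = √((-9 + 49²) + 166370) = √((-9 + 2401) + 166370) = √(2392 + 166370) = √168762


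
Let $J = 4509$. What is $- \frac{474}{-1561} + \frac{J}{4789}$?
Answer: $\frac{9308535}{7475629} \approx 1.2452$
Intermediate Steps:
$- \frac{474}{-1561} + \frac{J}{4789} = - \frac{474}{-1561} + \frac{4509}{4789} = \left(-474\right) \left(- \frac{1}{1561}\right) + 4509 \cdot \frac{1}{4789} = \frac{474}{1561} + \frac{4509}{4789} = \frac{9308535}{7475629}$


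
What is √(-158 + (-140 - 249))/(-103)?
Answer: -I*√547/103 ≈ -0.22707*I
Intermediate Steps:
√(-158 + (-140 - 249))/(-103) = √(-158 - 389)*(-1/103) = √(-547)*(-1/103) = (I*√547)*(-1/103) = -I*√547/103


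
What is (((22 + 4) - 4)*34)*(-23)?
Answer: -17204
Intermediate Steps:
(((22 + 4) - 4)*34)*(-23) = ((26 - 4)*34)*(-23) = (22*34)*(-23) = 748*(-23) = -17204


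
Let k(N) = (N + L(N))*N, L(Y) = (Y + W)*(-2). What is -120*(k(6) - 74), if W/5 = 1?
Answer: 20400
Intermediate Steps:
W = 5 (W = 5*1 = 5)
L(Y) = -10 - 2*Y (L(Y) = (Y + 5)*(-2) = (5 + Y)*(-2) = -10 - 2*Y)
k(N) = N*(-10 - N) (k(N) = (N + (-10 - 2*N))*N = (-10 - N)*N = N*(-10 - N))
-120*(k(6) - 74) = -120*(-1*6*(10 + 6) - 74) = -120*(-1*6*16 - 74) = -120*(-96 - 74) = -120*(-170) = 20400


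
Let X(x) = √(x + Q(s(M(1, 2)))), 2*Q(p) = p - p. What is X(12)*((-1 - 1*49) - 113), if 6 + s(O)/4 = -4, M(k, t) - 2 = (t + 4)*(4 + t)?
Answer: -326*√3 ≈ -564.65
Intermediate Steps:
M(k, t) = 2 + (4 + t)² (M(k, t) = 2 + (t + 4)*(4 + t) = 2 + (4 + t)*(4 + t) = 2 + (4 + t)²)
s(O) = -40 (s(O) = -24 + 4*(-4) = -24 - 16 = -40)
Q(p) = 0 (Q(p) = (p - p)/2 = (½)*0 = 0)
X(x) = √x (X(x) = √(x + 0) = √x)
X(12)*((-1 - 1*49) - 113) = √12*((-1 - 1*49) - 113) = (2*√3)*((-1 - 49) - 113) = (2*√3)*(-50 - 113) = (2*√3)*(-163) = -326*√3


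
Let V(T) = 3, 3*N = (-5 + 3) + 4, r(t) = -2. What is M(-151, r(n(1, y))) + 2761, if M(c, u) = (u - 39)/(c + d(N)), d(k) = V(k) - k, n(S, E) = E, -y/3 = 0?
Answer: 1231529/446 ≈ 2761.3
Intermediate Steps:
y = 0 (y = -3*0 = 0)
N = 2/3 (N = ((-5 + 3) + 4)/3 = (-2 + 4)/3 = (1/3)*2 = 2/3 ≈ 0.66667)
d(k) = 3 - k
M(c, u) = (-39 + u)/(7/3 + c) (M(c, u) = (u - 39)/(c + (3 - 1*2/3)) = (-39 + u)/(c + (3 - 2/3)) = (-39 + u)/(c + 7/3) = (-39 + u)/(7/3 + c))
M(-151, r(n(1, y))) + 2761 = 3*(-39 - 2)/(7 + 3*(-151)) + 2761 = 3*(-41)/(7 - 453) + 2761 = 3*(-41)/(-446) + 2761 = 3*(-1/446)*(-41) + 2761 = 123/446 + 2761 = 1231529/446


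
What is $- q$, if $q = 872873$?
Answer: $-872873$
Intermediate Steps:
$- q = \left(-1\right) 872873 = -872873$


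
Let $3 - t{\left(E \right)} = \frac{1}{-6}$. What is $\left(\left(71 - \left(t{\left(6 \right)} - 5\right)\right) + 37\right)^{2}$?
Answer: $\frac{434281}{36} \approx 12063.0$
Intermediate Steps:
$t{\left(E \right)} = \frac{19}{6}$ ($t{\left(E \right)} = 3 - \frac{1}{-6} = 3 - - \frac{1}{6} = 3 + \frac{1}{6} = \frac{19}{6}$)
$\left(\left(71 - \left(t{\left(6 \right)} - 5\right)\right) + 37\right)^{2} = \left(\left(71 - \left(\frac{19}{6} - 5\right)\right) + 37\right)^{2} = \left(\left(71 - - \frac{11}{6}\right) + 37\right)^{2} = \left(\left(71 + \frac{11}{6}\right) + 37\right)^{2} = \left(\frac{437}{6} + 37\right)^{2} = \left(\frac{659}{6}\right)^{2} = \frac{434281}{36}$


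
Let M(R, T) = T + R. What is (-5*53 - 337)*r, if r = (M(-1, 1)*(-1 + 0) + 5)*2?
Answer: -6020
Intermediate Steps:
M(R, T) = R + T
r = 10 (r = ((-1 + 1)*(-1 + 0) + 5)*2 = (0*(-1) + 5)*2 = (0 + 5)*2 = 5*2 = 10)
(-5*53 - 337)*r = (-5*53 - 337)*10 = (-265 - 337)*10 = -602*10 = -6020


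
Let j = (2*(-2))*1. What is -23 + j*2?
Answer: -31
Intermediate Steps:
j = -4 (j = -4*1 = -4)
-23 + j*2 = -23 - 4*2 = -23 - 8 = -31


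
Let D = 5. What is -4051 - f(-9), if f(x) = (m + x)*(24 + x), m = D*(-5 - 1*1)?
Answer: -3466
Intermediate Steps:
m = -30 (m = 5*(-5 - 1*1) = 5*(-5 - 1) = 5*(-6) = -30)
f(x) = (-30 + x)*(24 + x)
-4051 - f(-9) = -4051 - (-720 + (-9)**2 - 6*(-9)) = -4051 - (-720 + 81 + 54) = -4051 - 1*(-585) = -4051 + 585 = -3466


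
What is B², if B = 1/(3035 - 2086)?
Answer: 1/900601 ≈ 1.1104e-6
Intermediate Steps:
B = 1/949 ≈ 0.0010537
B² = (1/949)² = 1/900601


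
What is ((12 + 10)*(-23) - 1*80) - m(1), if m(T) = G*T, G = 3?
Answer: -589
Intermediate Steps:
m(T) = 3*T
((12 + 10)*(-23) - 1*80) - m(1) = ((12 + 10)*(-23) - 1*80) - 3 = (22*(-23) - 80) - 1*3 = (-506 - 80) - 3 = -586 - 3 = -589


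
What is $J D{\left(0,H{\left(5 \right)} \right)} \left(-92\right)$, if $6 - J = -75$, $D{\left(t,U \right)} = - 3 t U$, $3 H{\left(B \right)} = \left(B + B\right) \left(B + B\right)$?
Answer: $0$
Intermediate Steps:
$H{\left(B \right)} = \frac{4 B^{2}}{3}$ ($H{\left(B \right)} = \frac{\left(B + B\right) \left(B + B\right)}{3} = \frac{2 B 2 B}{3} = \frac{4 B^{2}}{3}$)
$D{\left(t,U \right)} = - 3 U t$
$J = 81$ ($J = 6 - -75 = 6 + 75 = 81$)
$J D{\left(0,H{\left(5 \right)} \right)} \left(-92\right) = 81 \left(\left(-3\right) \frac{4 \cdot 5^{2}}{3} \cdot 0\right) \left(-92\right) = 81 \left(\left(-3\right) \frac{4}{3} \cdot 25 \cdot 0\right) \left(-92\right) = 81 \left(\left(-3\right) \frac{100}{3} \cdot 0\right) \left(-92\right) = 81 \cdot 0 \left(-92\right) = 0 \left(-92\right) = 0$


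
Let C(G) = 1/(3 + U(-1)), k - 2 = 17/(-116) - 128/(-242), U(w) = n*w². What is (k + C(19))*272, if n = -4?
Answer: 1319404/3509 ≈ 376.01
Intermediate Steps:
U(w) = -4*w²
k = 33439/14036 (k = 2 + (17/(-116) - 128/(-242)) = 2 + (17*(-1/116) - 128*(-1/242)) = 2 + (-17/116 + 64/121) = 2 + 5367/14036 = 33439/14036 ≈ 2.3824)
C(G) = -1 (C(G) = 1/(3 - 4*(-1)²) = 1/(3 - 4*1) = 1/(3 - 4) = 1/(-1) = -1)
(k + C(19))*272 = (33439/14036 - 1)*272 = (19403/14036)*272 = 1319404/3509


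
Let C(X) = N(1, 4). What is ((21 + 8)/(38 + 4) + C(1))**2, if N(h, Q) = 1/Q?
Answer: 6241/7056 ≈ 0.88450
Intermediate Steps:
C(X) = 1/4
((21 + 8)/(38 + 4) + C(1))**2 = ((21 + 8)/(38 + 4) + 1/4)**2 = (29/42 + 1/4)**2 = (79/84)**2 = 6241/7056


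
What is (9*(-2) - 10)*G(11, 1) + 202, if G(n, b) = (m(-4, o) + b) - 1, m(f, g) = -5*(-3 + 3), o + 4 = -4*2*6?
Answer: 202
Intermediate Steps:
o = -52 (o = -4 - 4*2*6 = -4 - 8*6 = -4 - 48 = -52)
m(f, g) = 0 (m(f, g) = -5*0 = 0)
G(n, b) = -1 + b (G(n, b) = (0 + b) - 1 = b - 1 = -1 + b)
(9*(-2) - 10)*G(11, 1) + 202 = (9*(-2) - 10)*(-1 + 1) + 202 = (-18 - 10)*0 + 202 = -28*0 + 202 = 0 + 202 = 202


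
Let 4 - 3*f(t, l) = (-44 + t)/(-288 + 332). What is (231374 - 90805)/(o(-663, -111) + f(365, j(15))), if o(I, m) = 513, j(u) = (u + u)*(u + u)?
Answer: 18555108/67571 ≈ 274.60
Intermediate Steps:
j(u) = 4*u² (j(u) = (2*u)*(2*u) = 4*u²)
f(t, l) = 5/3 - t/132 (f(t, l) = 4/3 - (-44 + t)/(3*(-288 + 332)) = 4/3 - (-44 + t)/(3*44) = 4/3 - (-1 + t/44)/3 = 4/3 + (⅓ - t/132) = 5/3 - t/132)
(231374 - 90805)/(o(-663, -111) + f(365, j(15))) = (231374 - 90805)/(513 + (5/3 - 1/132*365)) = 140569/(513 + (5/3 - 365/132)) = 140569/(513 - 145/132) = 140569/(67571/132) = 140569*(132/67571) = 18555108/67571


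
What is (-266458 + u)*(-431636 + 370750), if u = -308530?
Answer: 35008719368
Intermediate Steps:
(-266458 + u)*(-431636 + 370750) = (-266458 - 308530)*(-431636 + 370750) = -574988*(-60886) = 35008719368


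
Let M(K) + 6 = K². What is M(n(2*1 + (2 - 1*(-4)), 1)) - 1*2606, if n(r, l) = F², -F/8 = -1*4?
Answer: 1045964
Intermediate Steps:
F = 32 (F = -(-8)*4 = -8*(-4) = 32)
n(r, l) = 1024 (n(r, l) = 32² = 1024)
M(K) = -6 + K²
M(n(2*1 + (2 - 1*(-4)), 1)) - 1*2606 = (-6 + 1024²) - 1*2606 = (-6 + 1048576) - 2606 = 1048570 - 2606 = 1045964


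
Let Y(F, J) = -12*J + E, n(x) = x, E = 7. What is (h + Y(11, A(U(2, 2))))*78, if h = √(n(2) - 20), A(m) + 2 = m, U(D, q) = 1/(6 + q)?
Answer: 2301 + 234*I*√2 ≈ 2301.0 + 330.93*I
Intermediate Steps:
A(m) = -2 + m
Y(F, J) = 7 - 12*J (Y(F, J) = -12*J + 7 = 7 - 12*J)
h = 3*I*√2 (h = √(2 - 20) = √(-18) = 3*I*√2 ≈ 4.2426*I)
(h + Y(11, A(U(2, 2))))*78 = (3*I*√2 + (7 - 12*(-2 + 1/(6 + 2))))*78 = (3*I*√2 + (7 - 12*(-2 + 1/8)))*78 = (3*I*√2 + (7 - 12*(-2 + ⅛)))*78 = (3*I*√2 + (7 - 12*(-15/8)))*78 = (3*I*√2 + (7 + 45/2))*78 = (3*I*√2 + 59/2)*78 = (59/2 + 3*I*√2)*78 = 2301 + 234*I*√2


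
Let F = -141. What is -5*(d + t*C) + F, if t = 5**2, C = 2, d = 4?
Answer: -411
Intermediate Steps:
t = 25
-5*(d + t*C) + F = -5*(4 + 25*2) - 141 = -5*(4 + 50) - 141 = -5*54 - 141 = -270 - 141 = -411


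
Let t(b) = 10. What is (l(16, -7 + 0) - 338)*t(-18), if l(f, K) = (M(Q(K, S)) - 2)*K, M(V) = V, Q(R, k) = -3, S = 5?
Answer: -3030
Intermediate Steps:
l(f, K) = -5*K (l(f, K) = (-3 - 2)*K = -5*K)
(l(16, -7 + 0) - 338)*t(-18) = (-5*(-7 + 0) - 338)*10 = (-5*(-7) - 338)*10 = (35 - 338)*10 = -303*10 = -3030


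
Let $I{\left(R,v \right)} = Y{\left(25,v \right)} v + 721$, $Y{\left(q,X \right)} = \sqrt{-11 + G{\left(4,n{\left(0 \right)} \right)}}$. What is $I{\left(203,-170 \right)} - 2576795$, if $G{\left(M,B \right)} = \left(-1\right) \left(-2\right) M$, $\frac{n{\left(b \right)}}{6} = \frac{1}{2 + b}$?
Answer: $-2576074 - 170 i \sqrt{3} \approx -2.5761 \cdot 10^{6} - 294.45 i$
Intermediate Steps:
$n{\left(b \right)} = \frac{6}{2 + b}$
$G{\left(M,B \right)} = 2 M$
$Y{\left(q,X \right)} = i \sqrt{3}$ ($Y{\left(q,X \right)} = \sqrt{-11 + 2 \cdot 4} = \sqrt{-11 + 8} = \sqrt{-3} = i \sqrt{3}$)
$I{\left(R,v \right)} = 721 + i v \sqrt{3}$ ($I{\left(R,v \right)} = i \sqrt{3} v + 721 = i v \sqrt{3} + 721 = 721 + i v \sqrt{3}$)
$I{\left(203,-170 \right)} - 2576795 = \left(721 + i \left(-170\right) \sqrt{3}\right) - 2576795 = \left(721 - 170 i \sqrt{3}\right) - 2576795 = -2576074 - 170 i \sqrt{3}$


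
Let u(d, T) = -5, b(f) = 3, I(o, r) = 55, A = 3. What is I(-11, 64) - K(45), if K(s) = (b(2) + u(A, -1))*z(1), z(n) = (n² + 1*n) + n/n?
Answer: 61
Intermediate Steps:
z(n) = 1 + n + n² (z(n) = (n² + n) + 1 = (n + n²) + 1 = 1 + n + n²)
K(s) = -6 (K(s) = (3 - 5)*(1 + 1 + 1²) = -2*(1 + 1 + 1) = -2*3 = -6)
I(-11, 64) - K(45) = 55 - 1*(-6) = 55 + 6 = 61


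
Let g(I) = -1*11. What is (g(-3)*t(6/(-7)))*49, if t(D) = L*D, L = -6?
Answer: -2772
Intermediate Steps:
t(D) = -6*D
g(I) = -11
(g(-3)*t(6/(-7)))*49 = -(-66)*6/(-7)*49 = -(-66)*6*(-⅐)*49 = -(-66)*(-6)/7*49 = -11*36/7*49 = -396/7*49 = -2772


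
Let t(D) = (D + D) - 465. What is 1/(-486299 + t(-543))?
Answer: -1/487850 ≈ -2.0498e-6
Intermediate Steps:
t(D) = -465 + 2*D (t(D) = 2*D - 465 = -465 + 2*D)
1/(-486299 + t(-543)) = 1/(-486299 + (-465 + 2*(-543))) = 1/(-486299 + (-465 - 1086)) = 1/(-486299 - 1551) = 1/(-487850) = -1/487850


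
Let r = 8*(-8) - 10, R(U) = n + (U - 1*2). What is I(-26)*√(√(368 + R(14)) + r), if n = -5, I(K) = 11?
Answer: 11*√(-74 + 5*√15) ≈ 81.307*I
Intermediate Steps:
R(U) = -7 + U (R(U) = -5 + (U - 1*2) = -5 + (U - 2) = -5 + (-2 + U) = -7 + U)
r = -74 (r = -64 - 10 = -74)
I(-26)*√(√(368 + R(14)) + r) = 11*√(√(368 + (-7 + 14)) - 74) = 11*√(√(368 + 7) - 74) = 11*√(√375 - 74) = 11*√(5*√15 - 74) = 11*√(-74 + 5*√15)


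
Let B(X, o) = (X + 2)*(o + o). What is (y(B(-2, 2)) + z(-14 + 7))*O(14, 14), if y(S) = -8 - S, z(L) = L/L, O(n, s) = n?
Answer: -98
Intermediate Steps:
B(X, o) = 2*o*(2 + X) (B(X, o) = (2 + X)*(2*o) = 2*o*(2 + X))
z(L) = 1
(y(B(-2, 2)) + z(-14 + 7))*O(14, 14) = ((-8 - 2*2*(2 - 2)) + 1)*14 = ((-8 - 2*2*0) + 1)*14 = ((-8 - 1*0) + 1)*14 = ((-8 + 0) + 1)*14 = (-8 + 1)*14 = -7*14 = -98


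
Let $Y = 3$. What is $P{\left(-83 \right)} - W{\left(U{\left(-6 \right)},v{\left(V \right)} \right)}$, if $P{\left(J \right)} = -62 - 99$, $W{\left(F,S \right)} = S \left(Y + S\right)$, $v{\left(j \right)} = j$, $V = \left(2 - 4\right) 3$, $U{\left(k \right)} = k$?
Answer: $-179$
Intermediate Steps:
$V = -6$ ($V = \left(2 - 4\right) 3 = \left(-2\right) 3 = -6$)
$W{\left(F,S \right)} = S \left(3 + S\right)$
$P{\left(J \right)} = -161$ ($P{\left(J \right)} = -62 - 99 = -161$)
$P{\left(-83 \right)} - W{\left(U{\left(-6 \right)},v{\left(V \right)} \right)} = -161 - - 6 \left(3 - 6\right) = -161 - \left(-6\right) \left(-3\right) = -161 - 18 = -179$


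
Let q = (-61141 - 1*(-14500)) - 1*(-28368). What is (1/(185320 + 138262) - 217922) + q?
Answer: -76428450489/323582 ≈ -2.3620e+5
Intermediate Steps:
q = -18273 (q = (-61141 + 14500) + 28368 = -46641 + 28368 = -18273)
(1/(185320 + 138262) - 217922) + q = (1/(185320 + 138262) - 217922) - 18273 = (1/323582 - 217922) - 18273 = -70515636603/323582 - 18273 = -76428450489/323582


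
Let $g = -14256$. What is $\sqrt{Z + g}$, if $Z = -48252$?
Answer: $2 i \sqrt{15627} \approx 250.02 i$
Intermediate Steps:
$\sqrt{Z + g} = \sqrt{-48252 - 14256} = \sqrt{-62508} = 2 i \sqrt{15627}$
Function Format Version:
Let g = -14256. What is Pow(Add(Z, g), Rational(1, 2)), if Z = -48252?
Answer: Mul(2, I, Pow(15627, Rational(1, 2))) ≈ Mul(250.02, I)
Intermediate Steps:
Pow(Add(Z, g), Rational(1, 2)) = Pow(Add(-48252, -14256), Rational(1, 2)) = Pow(-62508, Rational(1, 2)) = Mul(2, I, Pow(15627, Rational(1, 2)))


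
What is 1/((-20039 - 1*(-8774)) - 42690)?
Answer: -1/53955 ≈ -1.8534e-5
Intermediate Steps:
1/((-20039 - 1*(-8774)) - 42690) = 1/((-20039 + 8774) - 42690) = 1/(-11265 - 42690) = 1/(-53955) = -1/53955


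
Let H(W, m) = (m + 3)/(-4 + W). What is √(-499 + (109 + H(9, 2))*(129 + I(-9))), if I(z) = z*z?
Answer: √22601 ≈ 150.34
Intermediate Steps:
I(z) = z²
H(W, m) = (3 + m)/(-4 + W)
√(-499 + (109 + H(9, 2))*(129 + I(-9))) = √(-499 + (109 + (3 + 2)/(-4 + 9))*(129 + (-9)²)) = √(-499 + (109 + 5/5)*(129 + 81)) = √(-499 + (109 + (⅕)*5)*210) = √(-499 + (109 + 1)*210) = √(-499 + 110*210) = √(-499 + 23100) = √22601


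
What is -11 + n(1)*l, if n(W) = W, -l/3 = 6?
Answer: -29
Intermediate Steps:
l = -18 (l = -3*6 = -18)
-11 + n(1)*l = -11 + 1*(-18) = -11 - 18 = -29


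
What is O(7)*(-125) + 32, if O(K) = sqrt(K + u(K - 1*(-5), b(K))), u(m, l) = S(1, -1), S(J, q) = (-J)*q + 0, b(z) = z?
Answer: 32 - 250*sqrt(2) ≈ -321.55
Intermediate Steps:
S(J, q) = -J*q (S(J, q) = -J*q + 0 = -J*q)
u(m, l) = 1 (u(m, l) = -1*1*(-1) = 1)
O(K) = sqrt(1 + K) (O(K) = sqrt(K + 1) = sqrt(1 + K))
O(7)*(-125) + 32 = sqrt(1 + 7)*(-125) + 32 = sqrt(8)*(-125) + 32 = (2*sqrt(2))*(-125) + 32 = -250*sqrt(2) + 32 = 32 - 250*sqrt(2)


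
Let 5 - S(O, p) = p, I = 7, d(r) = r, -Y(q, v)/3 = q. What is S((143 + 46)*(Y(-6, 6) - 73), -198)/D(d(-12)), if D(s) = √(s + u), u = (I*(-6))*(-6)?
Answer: 203*√15/60 ≈ 13.104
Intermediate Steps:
Y(q, v) = -3*q
S(O, p) = 5 - p
u = 252 (u = (7*(-6))*(-6) = -42*(-6) = 252)
D(s) = √(252 + s) (D(s) = √(s + 252) = √(252 + s))
S((143 + 46)*(Y(-6, 6) - 73), -198)/D(d(-12)) = (5 - 1*(-198))/(√(252 - 12)) = (5 + 198)/(√240) = 203/((4*√15)) = 203*(√15/60) = 203*√15/60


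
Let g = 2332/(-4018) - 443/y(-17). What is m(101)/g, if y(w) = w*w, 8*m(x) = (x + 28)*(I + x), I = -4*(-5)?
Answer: -3020867003/3271896 ≈ -923.28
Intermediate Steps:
I = 20
m(x) = (20 + x)*(28 + x)/8 (m(x) = ((x + 28)*(20 + x))/8 = ((28 + x)*(20 + x))/8 = ((20 + x)*(28 + x))/8 = (20 + x)*(28 + x)/8)
y(w) = w²
g = -1226961/580601 (g = 2332/(-4018) - 443/((-17)²) = 2332*(-1/4018) - 443/289 = -1166/2009 - 443*1/289 = -1166/2009 - 443/289 = -1226961/580601 ≈ -2.1133)
m(101)/g = (70 + 6*101 + (⅛)*101²)/(-1226961/580601) = (70 + 606 + (⅛)*10201)*(-580601/1226961) = (70 + 606 + 10201/8)*(-580601/1226961) = (15609/8)*(-580601/1226961) = -3020867003/3271896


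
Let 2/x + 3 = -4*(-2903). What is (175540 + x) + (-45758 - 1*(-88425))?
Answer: 2533165065/11609 ≈ 2.1821e+5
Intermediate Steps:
x = 2/11609 (x = 2/(-3 - 4*(-2903)) = 2/(-3 + 11612) = 2/11609 ≈ 0.00017228)
(175540 + x) + (-45758 - 1*(-88425)) = (175540 + 2/11609) + (-45758 - 1*(-88425)) = 2037843862/11609 + (-45758 + 88425) = 2037843862/11609 + 42667 = 2533165065/11609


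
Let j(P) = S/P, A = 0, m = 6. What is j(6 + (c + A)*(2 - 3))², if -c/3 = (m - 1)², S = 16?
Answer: 256/6561 ≈ 0.039018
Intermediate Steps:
c = -75 (c = -3*(6 - 1)² = -3*5² = -3*25 = -75)
j(P) = 16/P
j(6 + (c + A)*(2 - 3))² = (16/(6 + (-75 + 0)*(2 - 3)))² = (16/(6 - 75*(-1)))² = (16/(6 + 75))² = (16/81)² = 256/6561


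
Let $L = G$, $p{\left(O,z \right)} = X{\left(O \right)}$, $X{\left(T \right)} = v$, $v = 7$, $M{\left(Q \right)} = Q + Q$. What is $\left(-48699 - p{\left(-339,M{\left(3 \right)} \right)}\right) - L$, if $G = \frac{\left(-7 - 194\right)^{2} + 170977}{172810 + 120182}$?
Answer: $- \frac{7135339865}{146496} \approx -48707.0$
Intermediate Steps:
$M{\left(Q \right)} = 2 Q$
$X{\left(T \right)} = 7$
$p{\left(O,z \right)} = 7$
$G = \frac{105689}{146496}$ ($G = \frac{\left(-201\right)^{2} + 170977}{292992} = \left(40401 + 170977\right) \frac{1}{292992} = 211378 \cdot \frac{1}{292992} = \frac{105689}{146496} \approx 0.72145$)
$L = \frac{105689}{146496} \approx 0.72145$
$\left(-48699 - p{\left(-339,M{\left(3 \right)} \right)}\right) - L = \left(-48699 - 7\right) - \frac{105689}{146496} = -48706 - \frac{105689}{146496} = - \frac{7135339865}{146496}$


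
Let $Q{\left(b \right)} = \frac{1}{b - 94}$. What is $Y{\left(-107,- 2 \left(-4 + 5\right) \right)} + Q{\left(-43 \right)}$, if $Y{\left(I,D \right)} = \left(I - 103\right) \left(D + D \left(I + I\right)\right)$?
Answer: $- \frac{12256021}{137} \approx -89460.0$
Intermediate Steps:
$Y{\left(I,D \right)} = \left(-103 + I\right) \left(D + 2 D I\right)$ ($Y{\left(I,D \right)} = \left(-103 + I\right) \left(D + D 2 I\right) = \left(-103 + I\right) \left(D + 2 D I\right)$)
$Q{\left(b \right)} = \frac{1}{-94 + b}$
$Y{\left(-107,- 2 \left(-4 + 5\right) \right)} + Q{\left(-43 \right)} = - 2 \left(-4 + 5\right) \left(-103 - -21935 + 2 \left(-107\right)^{2}\right) + \frac{1}{-94 - 43} = \left(-2\right) 1 \left(-103 + 21935 + 2 \cdot 11449\right) + \frac{1}{-137} = - 2 \left(-103 + 21935 + 22898\right) - \frac{1}{137} = \left(-2\right) 44730 - \frac{1}{137} = -89460 - \frac{1}{137} = - \frac{12256021}{137}$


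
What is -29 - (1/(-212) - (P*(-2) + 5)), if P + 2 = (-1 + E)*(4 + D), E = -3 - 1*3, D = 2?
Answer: 13569/212 ≈ 64.005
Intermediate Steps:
E = -6 (E = -3 - 3 = -6)
P = -44 (P = -2 + (-1 - 6)*(4 + 2) = -2 - 7*6 = -2 - 42 = -44)
-29 - (1/(-212) - (P*(-2) + 5)) = -29 - (1/(-212) - (-44*(-2) + 5)) = -29 - (-1/212 - (88 + 5)) = -29 - (-1/212 - 1*93) = -29 - (-1/212 - 93) = -29 - 1*(-19717/212) = -29 + 19717/212 = 13569/212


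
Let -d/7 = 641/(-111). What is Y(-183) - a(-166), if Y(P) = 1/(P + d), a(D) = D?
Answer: 2627005/15826 ≈ 165.99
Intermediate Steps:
d = 4487/111 (d = -4487/(-111) = -4487*(-1)/111 = -7*(-641/111) = 4487/111 ≈ 40.423)
Y(P) = 1/(4487/111 + P) (Y(P) = 1/(P + 4487/111) = 1/(4487/111 + P))
Y(-183) - a(-166) = 111/(4487 + 111*(-183)) - 1*(-166) = 111/(4487 - 20313) + 166 = 111/(-15826) + 166 = 111*(-1/15826) + 166 = -111/15826 + 166 = 2627005/15826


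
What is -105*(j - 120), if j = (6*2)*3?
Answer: 8820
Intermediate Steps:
j = 36 (j = 12*3 = 36)
-105*(j - 120) = -105*(36 - 120) = -105*(-84) = 8820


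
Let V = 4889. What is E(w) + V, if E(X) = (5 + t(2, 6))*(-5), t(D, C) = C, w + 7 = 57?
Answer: 4834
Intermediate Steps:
w = 50 (w = -7 + 57 = 50)
E(X) = -55 (E(X) = (5 + 6)*(-5) = 11*(-5) = -55)
E(w) + V = -55 + 4889 = 4834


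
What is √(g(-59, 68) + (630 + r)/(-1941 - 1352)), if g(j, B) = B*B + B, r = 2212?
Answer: √50869980802/3293 ≈ 68.492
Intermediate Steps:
g(j, B) = B + B² (g(j, B) = B² + B = B + B²)
√(g(-59, 68) + (630 + r)/(-1941 - 1352)) = √(68*(1 + 68) + (630 + 2212)/(-1941 - 1352)) = √(68*69 + 2842/(-3293)) = √(4692 + 2842*(-1/3293)) = √(4692 - 2842/3293) = √(15447914/3293) = √50869980802/3293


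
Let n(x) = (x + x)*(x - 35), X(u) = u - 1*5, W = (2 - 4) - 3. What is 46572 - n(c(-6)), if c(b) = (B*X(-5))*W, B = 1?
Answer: 45072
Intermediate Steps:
W = -5 (W = -2 - 3 = -5)
X(u) = -5 + u (X(u) = u - 5 = -5 + u)
c(b) = 50 (c(b) = (1*(-5 - 5))*(-5) = (1*(-10))*(-5) = -10*(-5) = 50)
n(x) = 2*x*(-35 + x) (n(x) = (2*x)*(-35 + x) = 2*x*(-35 + x))
46572 - n(c(-6)) = 46572 - 2*50*(-35 + 50) = 46572 - 2*50*15 = 46572 - 1*1500 = 46572 - 1500 = 45072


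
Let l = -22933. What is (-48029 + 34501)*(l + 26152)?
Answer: -43546632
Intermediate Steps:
(-48029 + 34501)*(l + 26152) = (-48029 + 34501)*(-22933 + 26152) = -13528*3219 = -43546632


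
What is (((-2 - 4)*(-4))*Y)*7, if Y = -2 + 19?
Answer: 2856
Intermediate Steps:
Y = 17
(((-2 - 4)*(-4))*Y)*7 = (((-2 - 4)*(-4))*17)*7 = (-6*(-4)*17)*7 = (24*17)*7 = 408*7 = 2856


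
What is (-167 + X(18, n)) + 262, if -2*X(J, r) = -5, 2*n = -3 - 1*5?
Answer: 195/2 ≈ 97.500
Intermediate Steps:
n = -4 (n = (-3 - 1*5)/2 = (-3 - 5)/2 = (½)*(-8) = -4)
X(J, r) = 5/2 (X(J, r) = -½*(-5) = 5/2)
(-167 + X(18, n)) + 262 = (-167 + 5/2) + 262 = -329/2 + 262 = 195/2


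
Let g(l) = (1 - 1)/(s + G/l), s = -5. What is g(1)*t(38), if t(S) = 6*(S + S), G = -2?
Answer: 0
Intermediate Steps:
t(S) = 12*S (t(S) = 6*(2*S) = 12*S)
g(l) = 0 (g(l) = (1 - 1)/(-5 - 2/l) = 0/(-5 - 2/l) = 0)
g(1)*t(38) = 0*(12*38) = 0*456 = 0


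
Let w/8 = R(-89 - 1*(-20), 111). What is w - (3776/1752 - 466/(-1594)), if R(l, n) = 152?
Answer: 211817077/174543 ≈ 1213.6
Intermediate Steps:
w = 1216 (w = 8*152 = 1216)
w - (3776/1752 - 466/(-1594)) = 1216 - (3776/1752 - 466/(-1594)) = 1216 - (3776*(1/1752) - 466*(-1/1594)) = 1216 - (472/219 + 233/797) = 1216 - 1*427211/174543 = 1216 - 427211/174543 = 211817077/174543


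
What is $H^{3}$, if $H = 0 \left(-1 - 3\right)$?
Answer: $0$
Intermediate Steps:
$H = 0$ ($H = 0 \left(-4\right) = 0$)
$H^{3} = 0^{3} = 0$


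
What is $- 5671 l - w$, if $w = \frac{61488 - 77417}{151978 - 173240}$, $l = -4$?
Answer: $\frac{482291279}{21262} \approx 22683.0$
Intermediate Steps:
$w = \frac{15929}{21262}$ ($w = - \frac{15929}{-21262} = \left(-15929\right) \left(- \frac{1}{21262}\right) = \frac{15929}{21262} \approx 0.74918$)
$- 5671 l - w = \left(-5671\right) \left(-4\right) - \frac{15929}{21262} = 22684 - \frac{15929}{21262} = \frac{482291279}{21262}$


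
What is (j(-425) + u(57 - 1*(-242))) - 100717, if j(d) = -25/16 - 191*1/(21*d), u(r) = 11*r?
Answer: -13912938469/142800 ≈ -97430.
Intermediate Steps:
j(d) = -25/16 - 191/(21*d) (j(d) = -25*1/16 - 191*1/(21*d) = -25/16 - 191/(21*d))
(j(-425) + u(57 - 1*(-242))) - 100717 = ((1/336)*(-3056 - 525*(-425))/(-425) + 11*(57 - 1*(-242))) - 100717 = ((1/336)*(-1/425)*(-3056 + 223125) + 11*(57 + 242)) - 100717 = ((1/336)*(-1/425)*220069 + 11*299) - 100717 = (-220069/142800 + 3289) - 100717 = 469449131/142800 - 100717 = -13912938469/142800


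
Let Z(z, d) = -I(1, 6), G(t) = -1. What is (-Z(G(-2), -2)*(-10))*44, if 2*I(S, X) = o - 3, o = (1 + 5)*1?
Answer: -660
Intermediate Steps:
o = 6 (o = 6*1 = 6)
I(S, X) = 3/2 (I(S, X) = (6 - 3)/2 = (1/2)*3 = 3/2)
Z(z, d) = -3/2 (Z(z, d) = -1*3/2 = -3/2)
(-Z(G(-2), -2)*(-10))*44 = (-1*(-3/2)*(-10))*44 = ((3/2)*(-10))*44 = -15*44 = -660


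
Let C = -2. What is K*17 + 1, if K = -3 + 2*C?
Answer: -118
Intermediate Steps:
K = -7 (K = -3 + 2*(-2) = -3 - 4 = -7)
K*17 + 1 = -7*17 + 1 = -119 + 1 = -118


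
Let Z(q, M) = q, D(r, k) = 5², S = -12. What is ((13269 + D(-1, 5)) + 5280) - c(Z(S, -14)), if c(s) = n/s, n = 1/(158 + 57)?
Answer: 47920921/2580 ≈ 18574.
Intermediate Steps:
D(r, k) = 25
n = 1/215 ≈ 0.0046512
c(s) = 1/(215*s)
((13269 + D(-1, 5)) + 5280) - c(Z(S, -14)) = ((13269 + 25) + 5280) - 1/(215*(-12)) = (13294 + 5280) - (-1)/(215*12) = 18574 - 1*(-1/2580) = 18574 + 1/2580 = 47920921/2580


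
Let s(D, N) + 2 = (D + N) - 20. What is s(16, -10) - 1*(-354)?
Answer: 338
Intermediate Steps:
s(D, N) = -22 + D + N (s(D, N) = -2 + ((D + N) - 20) = -2 + (-20 + D + N) = -22 + D + N)
s(16, -10) - 1*(-354) = (-22 + 16 - 10) - 1*(-354) = -16 + 354 = 338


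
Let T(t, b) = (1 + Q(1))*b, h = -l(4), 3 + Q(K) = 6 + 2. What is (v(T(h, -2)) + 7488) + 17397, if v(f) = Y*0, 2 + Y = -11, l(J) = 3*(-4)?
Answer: 24885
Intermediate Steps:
Q(K) = 5 (Q(K) = -3 + (6 + 2) = -3 + 8 = 5)
l(J) = -12
Y = -13 (Y = -2 - 11 = -13)
h = 12 (h = -1*(-12) = 12)
T(t, b) = 6*b (T(t, b) = (1 + 5)*b = 6*b)
v(f) = 0 (v(f) = -13*0 = 0)
(v(T(h, -2)) + 7488) + 17397 = (0 + 7488) + 17397 = 7488 + 17397 = 24885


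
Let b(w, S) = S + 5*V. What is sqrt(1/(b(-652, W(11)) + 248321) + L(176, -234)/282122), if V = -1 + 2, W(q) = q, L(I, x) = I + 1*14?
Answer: 2*sqrt(23094040222079537)/11676888519 ≈ 0.026029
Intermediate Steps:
L(I, x) = 14 + I (L(I, x) = I + 14 = 14 + I)
V = 1
b(w, S) = 5 + S (b(w, S) = S + 5*1 = S + 5 = 5 + S)
sqrt(1/(b(-652, W(11)) + 248321) + L(176, -234)/282122) = sqrt(1/((5 + 11) + 248321) + (14 + 176)/282122) = sqrt(1/(16 + 248321) + 190*(1/282122)) = sqrt(1/248337 + 95/141061) = sqrt(23733076/35030665557) = 2*sqrt(23094040222079537)/11676888519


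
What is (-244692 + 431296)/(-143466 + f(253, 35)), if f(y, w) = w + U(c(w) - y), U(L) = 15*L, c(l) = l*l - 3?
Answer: -46651/32224 ≈ -1.4477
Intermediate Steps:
c(l) = -3 + l**2 (c(l) = l**2 - 3 = -3 + l**2)
f(y, w) = -45 + w - 15*y + 15*w**2 (f(y, w) = w + 15*((-3 + w**2) - y) = w + 15*(-3 + w**2 - y) = w + (-45 - 15*y + 15*w**2) = -45 + w - 15*y + 15*w**2)
(-244692 + 431296)/(-143466 + f(253, 35)) = (-244692 + 431296)/(-143466 + (-45 + 35 - 15*253 + 15*35**2)) = 186604/(-143466 + (-45 + 35 - 3795 + 15*1225)) = 186604/(-143466 + (-45 + 35 - 3795 + 18375)) = 186604/(-143466 + 14570) = 186604/(-128896) = 186604*(-1/128896) = -46651/32224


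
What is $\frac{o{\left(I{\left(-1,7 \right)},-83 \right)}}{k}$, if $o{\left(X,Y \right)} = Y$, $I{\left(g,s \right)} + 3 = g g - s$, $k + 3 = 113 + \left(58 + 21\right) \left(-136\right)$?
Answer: $\frac{83}{10634} \approx 0.0078052$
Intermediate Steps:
$k = -10634$ ($k = -3 + \left(113 + \left(58 + 21\right) \left(-136\right)\right) = -3 + \left(113 + 79 \left(-136\right)\right) = -3 + \left(113 - 10744\right) = -3 - 10631 = -10634$)
$I{\left(g,s \right)} = -3 + g^{2} - s$ ($I{\left(g,s \right)} = -3 + \left(g g - s\right) = -3 + \left(g^{2} - s\right) = -3 + g^{2} - s$)
$\frac{o{\left(I{\left(-1,7 \right)},-83 \right)}}{k} = - \frac{83}{-10634} = \left(-83\right) \left(- \frac{1}{10634}\right) = \frac{83}{10634}$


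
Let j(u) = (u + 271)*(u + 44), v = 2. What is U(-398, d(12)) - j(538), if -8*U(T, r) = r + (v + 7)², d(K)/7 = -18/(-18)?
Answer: -470849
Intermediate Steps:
d(K) = 7 (d(K) = 7*(-18/(-18)) = 7*(-18*(-1/18)) = 7*1 = 7)
U(T, r) = -81/8 - r/8 (U(T, r) = -(r + (2 + 7)²)/8 = -(r + 9²)/8 = -(r + 81)/8 = -(81 + r)/8 = -81/8 - r/8)
j(u) = (44 + u)*(271 + u) (j(u) = (271 + u)*(44 + u) = (44 + u)*(271 + u))
U(-398, d(12)) - j(538) = (-81/8 - ⅛*7) - (11924 + 538² + 315*538) = (-81/8 - 7/8) - (11924 + 289444 + 169470) = -11 - 1*470838 = -11 - 470838 = -470849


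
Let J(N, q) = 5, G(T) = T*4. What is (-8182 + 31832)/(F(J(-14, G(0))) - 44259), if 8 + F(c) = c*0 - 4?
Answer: -23650/44271 ≈ -0.53421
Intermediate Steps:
G(T) = 4*T
F(c) = -12 (F(c) = -8 + (c*0 - 4) = -8 + (0 - 4) = -8 - 4 = -12)
(-8182 + 31832)/(F(J(-14, G(0))) - 44259) = (-8182 + 31832)/(-12 - 44259) = 23650/(-44271) = 23650*(-1/44271) = -23650/44271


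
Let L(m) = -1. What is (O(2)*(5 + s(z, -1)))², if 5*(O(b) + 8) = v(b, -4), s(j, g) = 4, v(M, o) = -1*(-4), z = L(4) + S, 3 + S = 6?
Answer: 104976/25 ≈ 4199.0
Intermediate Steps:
S = 3 (S = -3 + 6 = 3)
z = 2 (z = -1 + 3 = 2)
v(M, o) = 4
O(b) = -36/5 (O(b) = -8 + (⅕)*4 = -8 + ⅘ = -36/5)
(O(2)*(5 + s(z, -1)))² = (-36*(5 + 4)/5)² = (-36/5*9)² = (-324/5)² = 104976/25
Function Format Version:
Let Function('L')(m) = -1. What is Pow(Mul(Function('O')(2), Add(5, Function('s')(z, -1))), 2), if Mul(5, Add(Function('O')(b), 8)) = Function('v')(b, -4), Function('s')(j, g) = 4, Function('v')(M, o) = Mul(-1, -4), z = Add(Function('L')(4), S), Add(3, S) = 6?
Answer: Rational(104976, 25) ≈ 4199.0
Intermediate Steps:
S = 3 (S = Add(-3, 6) = 3)
z = 2 (z = Add(-1, 3) = 2)
Function('v')(M, o) = 4
Function('O')(b) = Rational(-36, 5) (Function('O')(b) = Add(-8, Mul(Rational(1, 5), 4)) = Add(-8, Rational(4, 5)) = Rational(-36, 5))
Pow(Mul(Function('O')(2), Add(5, Function('s')(z, -1))), 2) = Pow(Mul(Rational(-36, 5), Add(5, 4)), 2) = Pow(Mul(Rational(-36, 5), 9), 2) = Pow(Rational(-324, 5), 2) = Rational(104976, 25)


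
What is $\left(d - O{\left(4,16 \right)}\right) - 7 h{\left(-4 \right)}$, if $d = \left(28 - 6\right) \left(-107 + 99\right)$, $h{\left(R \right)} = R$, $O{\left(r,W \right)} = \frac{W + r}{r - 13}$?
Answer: $- \frac{1312}{9} \approx -145.78$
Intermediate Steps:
$O{\left(r,W \right)} = \frac{W + r}{-13 + r}$
$d = -176$ ($d = 22 \left(-8\right) = -176$)
$\left(d - O{\left(4,16 \right)}\right) - 7 h{\left(-4 \right)} = \left(-176 - \frac{16 + 4}{-13 + 4}\right) - 7 \left(-4\right) = \left(-176 - \frac{1}{-9} \cdot 20\right) - -28 = \left(-176 - \left(- \frac{1}{9}\right) 20\right) + 28 = \left(-176 - - \frac{20}{9}\right) + 28 = \left(-176 + \frac{20}{9}\right) + 28 = - \frac{1564}{9} + 28 = - \frac{1312}{9}$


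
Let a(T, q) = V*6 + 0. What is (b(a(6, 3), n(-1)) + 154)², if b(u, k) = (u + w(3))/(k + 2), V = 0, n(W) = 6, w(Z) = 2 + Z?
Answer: 1530169/64 ≈ 23909.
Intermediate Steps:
a(T, q) = 0 (a(T, q) = 0*6 + 0 = 0 + 0 = 0)
b(u, k) = (5 + u)/(2 + k) (b(u, k) = (u + (2 + 3))/(k + 2) = (u + 5)/(2 + k) = (5 + u)/(2 + k))
(b(a(6, 3), n(-1)) + 154)² = ((5 + 0)/(2 + 6) + 154)² = (5/8 + 154)² = (1237/8)² = 1530169/64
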